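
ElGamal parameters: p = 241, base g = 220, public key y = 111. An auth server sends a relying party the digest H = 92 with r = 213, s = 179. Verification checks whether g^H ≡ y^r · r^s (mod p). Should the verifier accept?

reject

Left side g^H mod p:
Squares mod 241: 220^1≡220, 220^2≡200, 220^4≡235, 220^8≡36, 220^16≡91, 220^32≡87, 220^64≡98
92 = 64 + 16 + 8 + 4, so 220^92 ≡ 98·91·36·235 ≡ 25 (mod 241)
Right side y^r · r^s mod p:
Squares mod 241: 111^1≡111, 111^2≡30, 111^4≡177, 111^8≡240, 111^16≡1, 111^32≡1, 111^64≡1, 111^128≡1
213 = 128 + 64 + 16 + 4 + 1, so 111^213 ≡ 1·1·1·177·111 ≡ 126 (mod 241)
Squares mod 241: 213^1≡213, 213^2≡61, 213^4≡106, 213^8≡150, 213^16≡87, 213^32≡98, 213^64≡205, 213^128≡91
179 = 128 + 32 + 16 + 2 + 1, so 213^179 ≡ 91·98·87·61·213 ≡ 101 (mod 241)
126·101 = 12726 ≡ 194 (mod 241)
25 ≠ 194, so verification fails.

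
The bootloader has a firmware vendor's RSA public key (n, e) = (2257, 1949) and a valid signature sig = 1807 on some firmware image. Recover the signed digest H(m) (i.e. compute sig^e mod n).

1289

Squares mod 2257: sig^1≡1807, sig^2≡1627, sig^4≡1925, sig^8≡1888, sig^16≡741, sig^32≡630, sig^64≡1925, sig^128≡1888, sig^256≡741, sig^512≡630, sig^1024≡1925
1949 = 1024 + 512 + 256 + 128 + 16 + 8 + 4 + 1, so sig^1949 ≡ 1925·630·741·1888·741·1888·1925·1807 ≡ 1289 (mod 2257)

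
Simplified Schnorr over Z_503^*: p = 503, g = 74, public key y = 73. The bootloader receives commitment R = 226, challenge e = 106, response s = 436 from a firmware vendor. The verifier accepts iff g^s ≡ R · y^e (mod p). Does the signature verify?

verifies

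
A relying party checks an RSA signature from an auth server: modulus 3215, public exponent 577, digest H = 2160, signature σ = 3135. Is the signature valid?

valid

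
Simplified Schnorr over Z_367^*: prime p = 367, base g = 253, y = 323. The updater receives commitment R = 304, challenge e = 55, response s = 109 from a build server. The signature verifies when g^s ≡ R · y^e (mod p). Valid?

yes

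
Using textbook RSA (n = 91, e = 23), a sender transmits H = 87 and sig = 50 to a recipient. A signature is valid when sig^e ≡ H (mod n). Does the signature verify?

does not verify

sig^2 ≡ 50^2 = 2500 ≡ 43
sig^4 ≡ 43^2 = 1849 ≡ 29
sig^8 ≡ 29^2 = 841 ≡ 22
sig^16 ≡ 22^2 = 484 ≡ 29
23 = 16 + 4 + 2 + 1, so sig^23 ≡ 29·29·43·50 ≡ 71 (mod 91)
sig^23 mod 91 = 71, but H = 87.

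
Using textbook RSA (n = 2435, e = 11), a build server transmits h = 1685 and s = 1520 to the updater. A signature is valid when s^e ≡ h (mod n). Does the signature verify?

verifies

s^2 ≡ 1520^2 = 2310400 ≡ 2020
s^4 ≡ 2020^2 = 4080400 ≡ 1775
s^8 ≡ 1775^2 = 3150625 ≡ 2170
11 = 8 + 2 + 1, so s^11 ≡ 2170·2020·1520 ≡ 1685 (mod 2435)
s^11 mod 2435 = 1685 matches h.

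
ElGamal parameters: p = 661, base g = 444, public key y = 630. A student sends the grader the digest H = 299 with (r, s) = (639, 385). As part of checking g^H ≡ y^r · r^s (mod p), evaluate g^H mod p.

Squares mod 661: 444^1≡444, 444^2≡158, 444^4≡507, 444^8≡581, 444^16≡451, 444^32≡474, 444^64≡597, 444^128≡130, 444^256≡375
299 = 256 + 32 + 8 + 2 + 1, so 444^299 ≡ 375·474·581·158·444 ≡ 66 (mod 661)

66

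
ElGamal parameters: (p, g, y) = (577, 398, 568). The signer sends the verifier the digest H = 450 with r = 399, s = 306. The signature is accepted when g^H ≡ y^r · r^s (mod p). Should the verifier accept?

accept

Left side g^H mod p:
Squares mod 577: 398^1≡398, 398^2≡306, 398^4≡162, 398^8≡279, 398^16≡523, 398^32≡31, 398^64≡384, 398^128≡321, 398^256≡335
450 = 256 + 128 + 64 + 2, so 398^450 ≡ 335·321·384·306 ≡ 400 (mod 577)
Right side y^r · r^s mod p:
Squares mod 577: 568^1≡568, 568^2≡81, 568^4≡214, 568^8≡213, 568^16≡363, 568^32≡213, 568^64≡363, 568^128≡213, 568^256≡363
399 = 256 + 128 + 8 + 4 + 2 + 1, so 568^399 ≡ 363·213·213·214·81·568 ≡ 152 (mod 577)
Squares mod 577: 399^1≡399, 399^2≡526, 399^4≡293, 399^8≡453, 399^16≡374, 399^32≡242, 399^64≡287, 399^128≡435, 399^256≡546
306 = 256 + 32 + 16 + 2, so 399^306 ≡ 546·242·374·526 ≡ 33 (mod 577)
152·33 = 5016 ≡ 400 (mod 577)
400 ≡ 400 (mod 577), so the signature is genuine.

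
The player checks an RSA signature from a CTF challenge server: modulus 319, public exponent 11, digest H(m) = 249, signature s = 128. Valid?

s^2 ≡ 128^2 = 16384 ≡ 115
s^4 ≡ 115^2 = 13225 ≡ 146
s^8 ≡ 146^2 = 21316 ≡ 262
11 = 8 + 2 + 1, so s^11 ≡ 262·115·128 ≡ 249 (mod 319)
249 = H(m), so the signature checks out.

yes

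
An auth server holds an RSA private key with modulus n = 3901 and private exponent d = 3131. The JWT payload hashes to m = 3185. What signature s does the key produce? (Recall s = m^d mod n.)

m^2 ≡ 3185^2 = 10144225 ≡ 1625
m^4 ≡ 1625^2 = 2640625 ≡ 3549
m^8 ≡ 3549^2 = 12595401 ≡ 2973
m^16 ≡ 2973^2 = 8838729 ≡ 2964
m^32 ≡ 2964^2 = 8785296 ≡ 244
m^64 ≡ 244^2 = 59536 ≡ 1021
m^128 ≡ 1021^2 = 1042441 ≡ 874
m^256 ≡ 874^2 = 763876 ≡ 3181
m^512 ≡ 3181^2 = 10118761 ≡ 3468
m^1024 ≡ 3468^2 = 12027024 ≡ 241
m^2048 ≡ 241^2 = 58081 ≡ 3467
3131 = 2048 + 1024 + 32 + 16 + 8 + 2 + 1, so m^3131 ≡ 3467·241·244·2964·2973·1625·3185 ≡ 690 (mod 3901)

690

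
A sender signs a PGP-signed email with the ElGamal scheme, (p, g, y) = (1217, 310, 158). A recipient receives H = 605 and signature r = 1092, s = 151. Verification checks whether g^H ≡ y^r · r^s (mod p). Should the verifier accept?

accept

Left side g^H mod p:
310^2 = 96100 ≡ 1174
310^4 ≡ 1174^2 = 1378276 ≡ 632
310^8 ≡ 632^2 = 399424 ≡ 248
310^16 ≡ 248^2 = 61504 ≡ 654
310^32 ≡ 654^2 = 427716 ≡ 549
310^64 ≡ 549^2 = 301401 ≡ 802
310^128 ≡ 802^2 = 643204 ≡ 628
310^256 ≡ 628^2 = 394384 ≡ 76
310^512 ≡ 76^2 = 5776 ≡ 908
605 = 512 + 64 + 16 + 8 + 4 + 1, so 310^605 ≡ 908·802·654·248·632·310 ≡ 427 (mod 1217)
Right side y^r · r^s mod p:
158^2 = 24964 ≡ 624
158^4 ≡ 624^2 = 389376 ≡ 1153
158^8 ≡ 1153^2 = 1329409 ≡ 445
158^16 ≡ 445^2 = 198025 ≡ 871
158^32 ≡ 871^2 = 758641 ≡ 450
158^64 ≡ 450^2 = 202500 ≡ 478
158^128 ≡ 478^2 = 228484 ≡ 905
158^256 ≡ 905^2 = 819025 ≡ 1201
158^512 ≡ 1201^2 = 1442401 ≡ 256
158^1024 ≡ 256^2 = 65536 ≡ 1035
1092 = 1024 + 64 + 4, so 158^1092 ≡ 1035·478·1153 ≡ 1186 (mod 1217)
1092^2 = 1192464 ≡ 1021
1092^4 ≡ 1021^2 = 1042441 ≡ 689
1092^8 ≡ 689^2 = 474721 ≡ 91
1092^16 ≡ 91^2 = 8281 ≡ 979
1092^32 ≡ 979^2 = 958441 ≡ 662
1092^64 ≡ 662^2 = 438244 ≡ 124
1092^128 ≡ 124^2 = 15376 ≡ 772
151 = 128 + 16 + 4 + 2 + 1, so 1092^151 ≡ 772·979·689·1021·1092 ≡ 104 (mod 1217)
1186·104 = 123344 ≡ 427 (mod 1217)
427 ≡ 427 (mod 1217), so the signature is genuine.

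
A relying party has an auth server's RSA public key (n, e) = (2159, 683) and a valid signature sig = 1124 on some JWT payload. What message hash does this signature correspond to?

909

sig^683 mod 2159 = 909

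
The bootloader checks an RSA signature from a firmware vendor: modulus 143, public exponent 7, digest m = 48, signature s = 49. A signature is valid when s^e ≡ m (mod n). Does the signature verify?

does not verify

Squares mod 143: s^1≡49, s^2≡113, s^4≡42
7 = 4 + 2 + 1, so s^7 ≡ 42·113·49 ≡ 36 (mod 143)
s^7 mod 143 = 36, but m = 48.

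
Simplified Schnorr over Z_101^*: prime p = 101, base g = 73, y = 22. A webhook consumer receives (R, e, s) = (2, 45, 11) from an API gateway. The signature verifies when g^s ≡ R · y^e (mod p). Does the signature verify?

does not verify

g^s mod p:
Squares mod 101: 73^1≡73, 73^2≡77, 73^4≡71, 73^8≡92
11 = 8 + 2 + 1, so 73^11 ≡ 92·77·73 ≡ 12 (mod 101)
R · y^e mod p:
Squares mod 101: 22^1≡22, 22^2≡80, 22^4≡37, 22^8≡56, 22^16≡5, 22^32≡25
45 = 32 + 8 + 4 + 1, so 22^45 ≡ 25·56·37·22 ≡ 17 (mod 101)
2·17 = 34 ≡ 34 (mod 101)
12 ≠ 34; the check fails.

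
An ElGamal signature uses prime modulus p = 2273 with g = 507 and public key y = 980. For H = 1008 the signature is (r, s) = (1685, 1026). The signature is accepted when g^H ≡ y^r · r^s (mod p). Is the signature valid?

Left side g^H mod p:
Squares mod 2273: 507^1≡507, 507^2≡200, 507^4≡1359, 507^8≡1205, 507^16≡1851, 507^32≡790, 507^64≡1298, 507^128≡511, 507^256≡1999, 507^512≡67
1008 = 512 + 256 + 128 + 64 + 32 + 16, so 507^1008 ≡ 67·1999·511·1298·790·1851 ≡ 1072 (mod 2273)
Right side y^r · r^s mod p:
Squares mod 2273: 980^1≡980, 980^2≡1194, 980^4≡465, 980^8≡290, 980^16≡2272, 980^32≡1, 980^64≡1, 980^128≡1, 980^256≡1, 980^512≡1, 980^1024≡1
1685 = 1024 + 512 + 128 + 16 + 4 + 1, so 980^1685 ≡ 1·1·1·2272·465·980 ≡ 1173 (mod 2273)
Squares mod 2273: 1685^1≡1685, 1685^2≡248, 1685^4≡133, 1685^8≡1778, 1685^16≡1814, 1685^32≡1565, 1685^64≡1204, 1685^128≡1715, 1685^256≡2236, 1685^512≡1369, 1685^1024≡1209
1026 = 1024 + 2, so 1685^1026 ≡ 1209·248 ≡ 2069 (mod 2273)
1173·2069 = 2426937 ≡ 1646 (mod 2273)
1072 ≠ 1646, so verification fails.

invalid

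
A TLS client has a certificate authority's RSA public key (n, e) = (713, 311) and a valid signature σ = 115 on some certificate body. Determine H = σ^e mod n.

Squares mod 713: σ^1≡115, σ^2≡391, σ^4≡299, σ^8≡276, σ^16≡598, σ^32≡391, σ^64≡299, σ^128≡276, σ^256≡598
311 = 256 + 32 + 16 + 4 + 2 + 1, so σ^311 ≡ 598·391·598·299·391·115 ≡ 575 (mod 713)

575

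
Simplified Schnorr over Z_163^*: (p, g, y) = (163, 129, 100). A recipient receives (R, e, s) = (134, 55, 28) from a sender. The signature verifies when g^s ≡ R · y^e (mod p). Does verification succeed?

g^s mod p:
129^28 mod 163 = 16
R · y^e mod p:
100^55 mod 163 = 95
134·95 = 12730 ≡ 16 (mod 163)
16 ≡ 16 (mod 163); signature holds.

passes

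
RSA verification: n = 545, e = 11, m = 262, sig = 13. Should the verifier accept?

sig^2 ≡ 13^2 = 169
sig^4 ≡ 169^2 = 28561 ≡ 221
sig^8 ≡ 221^2 = 48841 ≡ 336
11 = 8 + 2 + 1, so sig^11 ≡ 336·169·13 ≡ 262 (mod 545)
262 = m, so the signature checks out.

accept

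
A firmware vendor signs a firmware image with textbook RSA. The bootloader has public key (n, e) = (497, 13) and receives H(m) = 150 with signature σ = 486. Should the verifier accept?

Squares mod 497: σ^1≡486, σ^2≡121, σ^4≡228, σ^8≡296
13 = 8 + 4 + 1, so σ^13 ≡ 296·228·486 ≡ 150 (mod 497)
σ^13 mod 497 = 150 matches H(m).

accept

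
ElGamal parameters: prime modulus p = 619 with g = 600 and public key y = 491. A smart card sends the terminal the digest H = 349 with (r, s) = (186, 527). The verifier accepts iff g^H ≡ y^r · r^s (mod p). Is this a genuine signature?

genuine

Left side g^H mod p:
600^2 = 360000 ≡ 361
600^4 ≡ 361^2 = 130321 ≡ 331
600^8 ≡ 331^2 = 109561 ≡ 617
600^16 ≡ 617^2 = 380689 ≡ 4
600^32 ≡ 4^2 = 16
600^64 ≡ 16^2 = 256
600^128 ≡ 256^2 = 65536 ≡ 541
600^256 ≡ 541^2 = 292681 ≡ 513
349 = 256 + 64 + 16 + 8 + 4 + 1, so 600^349 ≡ 513·256·4·617·331·600 ≡ 587 (mod 619)
Right side y^r · r^s mod p:
491^2 = 241081 ≡ 290
491^4 ≡ 290^2 = 84100 ≡ 535
491^8 ≡ 535^2 = 286225 ≡ 247
491^16 ≡ 247^2 = 61009 ≡ 347
491^32 ≡ 347^2 = 120409 ≡ 323
491^64 ≡ 323^2 = 104329 ≡ 337
491^128 ≡ 337^2 = 113569 ≡ 292
186 = 128 + 32 + 16 + 8 + 2, so 491^186 ≡ 292·323·347·247·290 ≡ 376 (mod 619)
186^2 = 34596 ≡ 551
186^4 ≡ 551^2 = 303601 ≡ 291
186^8 ≡ 291^2 = 84681 ≡ 497
186^16 ≡ 497^2 = 247009 ≡ 28
186^32 ≡ 28^2 = 784 ≡ 165
186^64 ≡ 165^2 = 27225 ≡ 608
186^128 ≡ 608^2 = 369664 ≡ 121
186^256 ≡ 121^2 = 14641 ≡ 404
186^512 ≡ 404^2 = 163216 ≡ 419
527 = 512 + 8 + 4 + 2 + 1, so 186^527 ≡ 419·497·291·551·186 ≡ 316 (mod 619)
376·316 = 118816 ≡ 587 (mod 619)
587 ≡ 587 (mod 619), so the signature is genuine.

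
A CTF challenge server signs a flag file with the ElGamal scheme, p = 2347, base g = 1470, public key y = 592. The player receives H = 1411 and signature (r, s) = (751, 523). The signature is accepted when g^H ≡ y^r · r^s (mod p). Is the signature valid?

valid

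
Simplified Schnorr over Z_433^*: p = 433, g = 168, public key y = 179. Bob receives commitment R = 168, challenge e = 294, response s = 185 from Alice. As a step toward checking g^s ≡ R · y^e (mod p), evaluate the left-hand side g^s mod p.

168^2 = 28224 ≡ 79
168^4 ≡ 79^2 = 6241 ≡ 179
168^8 ≡ 179^2 = 32041 ≡ 432
168^16 ≡ 432^2 = 186624 ≡ 1
168^32 ≡ 1^2 = 1
168^64 ≡ 1^2 = 1
168^128 ≡ 1^2 = 1
185 = 128 + 32 + 16 + 8 + 1, so 168^185 ≡ 1·1·1·432·168 ≡ 265 (mod 433)

265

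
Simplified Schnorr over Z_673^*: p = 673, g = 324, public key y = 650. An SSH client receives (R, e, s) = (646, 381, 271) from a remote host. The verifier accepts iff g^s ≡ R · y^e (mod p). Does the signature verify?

verifies

g^s mod p:
324^2 = 104976 ≡ 661
324^4 ≡ 661^2 = 436921 ≡ 144
324^8 ≡ 144^2 = 20736 ≡ 546
324^16 ≡ 546^2 = 298116 ≡ 650
324^32 ≡ 650^2 = 422500 ≡ 529
324^64 ≡ 529^2 = 279841 ≡ 546
324^128 ≡ 546^2 = 298116 ≡ 650
324^256 ≡ 650^2 = 422500 ≡ 529
271 = 256 + 8 + 4 + 2 + 1, so 324^271 ≡ 529·546·144·661·324 ≡ 85 (mod 673)
R · y^e mod p:
650^2 = 422500 ≡ 529
650^4 ≡ 529^2 = 279841 ≡ 546
650^8 ≡ 546^2 = 298116 ≡ 650
650^16 ≡ 650^2 = 422500 ≡ 529
650^32 ≡ 529^2 = 279841 ≡ 546
650^64 ≡ 546^2 = 298116 ≡ 650
650^128 ≡ 650^2 = 422500 ≡ 529
650^256 ≡ 529^2 = 279841 ≡ 546
381 = 256 + 64 + 32 + 16 + 8 + 4 + 1, so 650^381 ≡ 546·650·546·529·650·546·650 ≡ 620 (mod 673)
646·620 = 400520 ≡ 85 (mod 673)
85 ≡ 85 (mod 673); signature holds.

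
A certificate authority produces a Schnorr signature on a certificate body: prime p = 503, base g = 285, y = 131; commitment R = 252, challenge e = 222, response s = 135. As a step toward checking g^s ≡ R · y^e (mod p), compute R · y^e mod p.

486

131^2 = 17161 ≡ 59
131^4 ≡ 59^2 = 3481 ≡ 463
131^8 ≡ 463^2 = 214369 ≡ 91
131^16 ≡ 91^2 = 8281 ≡ 233
131^32 ≡ 233^2 = 54289 ≡ 468
131^64 ≡ 468^2 = 219024 ≡ 219
131^128 ≡ 219^2 = 47961 ≡ 176
222 = 128 + 64 + 16 + 8 + 4 + 2, so 131^222 ≡ 176·219·233·91·463·59 ≡ 469 (mod 503)
R · y^e ≡ 252·469 = 118188 ≡ 486 (mod 503)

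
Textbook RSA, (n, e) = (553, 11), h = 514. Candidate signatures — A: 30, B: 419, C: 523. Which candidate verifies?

C

Candidate A: 30^11 mod 553 = 39
Candidate B: 419^11 mod 553 = 293
Candidate C: 523^11 mod 553 = 514
  → matches h = 514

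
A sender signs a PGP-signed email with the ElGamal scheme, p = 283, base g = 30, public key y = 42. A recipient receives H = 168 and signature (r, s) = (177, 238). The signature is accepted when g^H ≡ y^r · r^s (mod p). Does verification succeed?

fails

Left side g^H mod p:
Squares mod 283: 30^1≡30, 30^2≡51, 30^4≡54, 30^8≡86, 30^16≡38, 30^32≡29, 30^64≡275, 30^128≡64
168 = 128 + 32 + 8, so 30^168 ≡ 64·29·86 ≡ 4 (mod 283)
Right side y^r · r^s mod p:
Squares mod 283: 42^1≡42, 42^2≡66, 42^4≡111, 42^8≡152, 42^16≡181, 42^32≡216, 42^64≡244, 42^128≡106
177 = 128 + 32 + 16 + 1, so 42^177 ≡ 106·216·181·42 ≡ 204 (mod 283)
Squares mod 283: 177^1≡177, 177^2≡199, 177^4≡264, 177^8≡78, 177^16≡141, 177^32≡71, 177^64≡230, 177^128≡262
238 = 128 + 64 + 32 + 8 + 4 + 2, so 177^238 ≡ 262·230·71·78·264·199 ≡ 152 (mod 283)
204·152 = 31008 ≡ 161 (mod 283)
4 ≠ 161, so verification fails.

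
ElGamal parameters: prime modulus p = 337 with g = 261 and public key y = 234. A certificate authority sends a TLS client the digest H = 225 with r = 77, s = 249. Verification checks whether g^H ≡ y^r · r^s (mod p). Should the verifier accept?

accept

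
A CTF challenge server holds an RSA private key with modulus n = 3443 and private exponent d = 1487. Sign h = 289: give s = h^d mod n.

3034

h^2 ≡ 289^2 = 83521 ≡ 889
h^4 ≡ 889^2 = 790321 ≡ 1874
h^8 ≡ 1874^2 = 3511876 ≡ 16
h^16 ≡ 16^2 = 256
h^32 ≡ 256^2 = 65536 ≡ 119
h^64 ≡ 119^2 = 14161 ≡ 389
h^128 ≡ 389^2 = 151321 ≡ 3272
h^256 ≡ 3272^2 = 10705984 ≡ 1697
h^512 ≡ 1697^2 = 2879809 ≡ 1461
h^1024 ≡ 1461^2 = 2134521 ≡ 3304
1487 = 1024 + 256 + 128 + 64 + 8 + 4 + 2 + 1, so h^1487 ≡ 3304·1697·3272·389·16·1874·889·289 ≡ 3034 (mod 3443)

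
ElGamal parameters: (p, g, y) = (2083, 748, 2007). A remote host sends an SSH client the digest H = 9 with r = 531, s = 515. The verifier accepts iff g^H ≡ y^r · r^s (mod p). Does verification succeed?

fails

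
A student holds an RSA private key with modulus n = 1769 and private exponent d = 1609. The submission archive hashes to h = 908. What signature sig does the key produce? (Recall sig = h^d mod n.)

Squares mod 1769: h^1≡908, h^2≡110, h^4≡1486, h^8≡484, h^16≡748, h^32≡500, h^64≡571, h^128≡545, h^256≡1602, h^512≡1354, h^1024≡632
1609 = 1024 + 512 + 64 + 8 + 1, so h^1609 ≡ 632·1354·571·484·908 ≡ 303 (mod 1769)

303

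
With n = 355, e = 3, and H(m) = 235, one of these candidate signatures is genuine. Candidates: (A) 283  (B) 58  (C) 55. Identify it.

Candidate A: Squares mod 355: 283^1≡283, 283^2≡214; 3 = 2 + 1, so 283^3 ≡ 214·283 ≡ 212 (mod 355)
Candidate B: Squares mod 355: 58^1≡58, 58^2≡169; 3 = 2 + 1, so 58^3 ≡ 169·58 ≡ 217 (mod 355)
Candidate C: Squares mod 355: 55^1≡55, 55^2≡185; 3 = 2 + 1, so 55^3 ≡ 185·55 ≡ 235 (mod 355)
  → matches H(m) = 235

C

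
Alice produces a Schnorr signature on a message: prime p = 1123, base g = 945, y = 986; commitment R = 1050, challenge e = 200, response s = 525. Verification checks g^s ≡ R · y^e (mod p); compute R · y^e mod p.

986^2 = 972196 ≡ 801
986^4 ≡ 801^2 = 641601 ≡ 368
986^8 ≡ 368^2 = 135424 ≡ 664
986^16 ≡ 664^2 = 440896 ≡ 680
986^32 ≡ 680^2 = 462400 ≡ 847
986^64 ≡ 847^2 = 717409 ≡ 935
986^128 ≡ 935^2 = 874225 ≡ 531
200 = 128 + 64 + 8, so 986^200 ≡ 531·935·664 ≡ 406 (mod 1123)
R · y^e ≡ 1050·406 = 426300 ≡ 683 (mod 1123)

683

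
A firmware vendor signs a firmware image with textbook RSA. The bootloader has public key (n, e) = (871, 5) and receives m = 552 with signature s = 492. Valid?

no

s^2 ≡ 492^2 = 242064 ≡ 797
s^4 ≡ 797^2 = 635209 ≡ 250
5 = 4 + 1, so s^5 ≡ 250·492 ≡ 189 (mod 871)
The recovered value 189 does not match the digest 552.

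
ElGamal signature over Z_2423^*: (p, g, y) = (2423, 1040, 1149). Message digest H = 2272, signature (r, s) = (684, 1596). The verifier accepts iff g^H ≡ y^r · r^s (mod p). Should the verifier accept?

Left side g^H mod p:
Squares mod 2423: 1040^1≡1040, 1040^2≡942, 1040^4≡546, 1040^8≡87, 1040^16≡300, 1040^32≡349, 1040^64≡651, 1040^128≡2199, 1040^256≡1716, 1040^512≡711, 1040^1024≡1537, 1040^2048≡2367
2272 = 2048 + 128 + 64 + 32, so 1040^2272 ≡ 2367·2199·651·349 ≡ 773 (mod 2423)
Right side y^r · r^s mod p:
Squares mod 2423: 1149^1≡1149, 1149^2≡2089, 1149^4≡98, 1149^8≡2335, 1149^16≡475, 1149^32≡286, 1149^64≡1837, 1149^128≡1753, 1149^256≡645, 1149^512≡1692
684 = 512 + 128 + 32 + 8 + 4, so 1149^684 ≡ 1692·1753·286·2335·98 ≡ 140 (mod 2423)
Squares mod 2423: 684^1≡684, 684^2≡217, 684^4≡1052, 684^8≡1816, 684^16≡153, 684^32≡1602, 684^64≡447, 684^128≡1123, 684^256≡1169, 684^512≡2412, 684^1024≡121
1596 = 1024 + 512 + 32 + 16 + 8 + 4, so 684^1596 ≡ 121·2412·1602·153·1816·1052 ≡ 1892 (mod 2423)
140·1892 = 264880 ≡ 773 (mod 2423)
773 ≡ 773 (mod 2423), so the signature is genuine.

accept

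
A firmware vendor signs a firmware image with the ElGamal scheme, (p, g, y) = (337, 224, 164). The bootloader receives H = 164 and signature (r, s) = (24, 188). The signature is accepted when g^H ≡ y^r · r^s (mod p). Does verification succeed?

passes

Left side g^H mod p:
224^2 = 50176 ≡ 300
224^4 ≡ 300^2 = 90000 ≡ 21
224^8 ≡ 21^2 = 441 ≡ 104
224^16 ≡ 104^2 = 10816 ≡ 32
224^32 ≡ 32^2 = 1024 ≡ 13
224^64 ≡ 13^2 = 169
224^128 ≡ 169^2 = 28561 ≡ 253
164 = 128 + 32 + 4, so 224^164 ≡ 253·13·21 ≡ 321 (mod 337)
Right side y^r · r^s mod p:
164^2 = 26896 ≡ 273
164^4 ≡ 273^2 = 74529 ≡ 52
164^8 ≡ 52^2 = 2704 ≡ 8
164^16 ≡ 8^2 = 64
24 = 16 + 8, so 164^24 ≡ 64·8 ≡ 175 (mod 337)
24^2 = 576 ≡ 239
24^4 ≡ 239^2 = 57121 ≡ 168
24^8 ≡ 168^2 = 28224 ≡ 253
24^16 ≡ 253^2 = 64009 ≡ 316
24^32 ≡ 316^2 = 99856 ≡ 104
24^64 ≡ 104^2 = 10816 ≡ 32
24^128 ≡ 32^2 = 1024 ≡ 13
188 = 128 + 32 + 16 + 8 + 4, so 24^188 ≡ 13·104·316·253·168 ≡ 179 (mod 337)
175·179 = 31325 ≡ 321 (mod 337)
321 ≡ 321 (mod 337), so the signature is genuine.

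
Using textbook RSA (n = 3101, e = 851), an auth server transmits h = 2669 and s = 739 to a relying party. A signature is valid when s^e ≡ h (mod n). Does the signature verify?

verifies

s^2 ≡ 739^2 = 546121 ≡ 345
s^4 ≡ 345^2 = 119025 ≡ 1187
s^8 ≡ 1187^2 = 1408969 ≡ 1115
s^16 ≡ 1115^2 = 1243225 ≡ 2825
s^32 ≡ 2825^2 = 7980625 ≡ 1752
s^64 ≡ 1752^2 = 3069504 ≡ 2615
s^128 ≡ 2615^2 = 6838225 ≡ 520
s^256 ≡ 520^2 = 270400 ≡ 613
s^512 ≡ 613^2 = 375769 ≡ 548
851 = 512 + 256 + 64 + 16 + 2 + 1, so s^851 ≡ 548·613·2615·2825·345·739 ≡ 2669 (mod 3101)
Since 2669 equals the digest 2669, verification succeeds.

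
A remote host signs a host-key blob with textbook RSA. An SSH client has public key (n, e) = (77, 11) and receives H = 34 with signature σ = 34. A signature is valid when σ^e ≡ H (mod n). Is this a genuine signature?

genuine

σ^2 ≡ 34^2 = 1156 ≡ 1
σ^4 ≡ 1^2 = 1
σ^8 ≡ 1^2 = 1
11 = 8 + 2 + 1, so σ^11 ≡ 1·1·34 ≡ 34 (mod 77)
Since 34 equals the digest 34, verification succeeds.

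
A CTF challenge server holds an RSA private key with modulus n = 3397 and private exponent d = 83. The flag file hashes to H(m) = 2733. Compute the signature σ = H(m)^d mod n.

(H(m))^2 ≡ 2733^2 = 7469289 ≡ 2683
(H(m))^4 ≡ 2683^2 = 7198489 ≡ 246
(H(m))^8 ≡ 246^2 = 60516 ≡ 2767
(H(m))^16 ≡ 2767^2 = 7656289 ≡ 2848
(H(m))^32 ≡ 2848^2 = 8111104 ≡ 2465
(H(m))^64 ≡ 2465^2 = 6076225 ≡ 2389
83 = 64 + 16 + 2 + 1, so (H(m))^83 ≡ 2389·2848·2683·2733 ≡ 1213 (mod 3397)

1213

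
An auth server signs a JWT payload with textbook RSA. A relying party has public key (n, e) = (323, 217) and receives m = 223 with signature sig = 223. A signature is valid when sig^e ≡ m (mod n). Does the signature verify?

Squares mod 323: sig^1≡223, sig^2≡310, sig^4≡169, sig^8≡137, sig^16≡35, sig^32≡256, sig^64≡290, sig^128≡120
217 = 128 + 64 + 16 + 8 + 1, so sig^217 ≡ 120·290·35·137·223 ≡ 223 (mod 323)
sig^217 mod 323 = 223 matches m.

verifies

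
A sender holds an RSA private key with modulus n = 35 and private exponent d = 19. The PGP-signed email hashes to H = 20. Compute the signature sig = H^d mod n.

20

H^2 ≡ 20^2 = 400 ≡ 15
H^4 ≡ 15^2 = 225 ≡ 15
H^8 ≡ 15^2 = 225 ≡ 15
H^16 ≡ 15^2 = 225 ≡ 15
19 = 16 + 2 + 1, so H^19 ≡ 15·15·20 ≡ 20 (mod 35)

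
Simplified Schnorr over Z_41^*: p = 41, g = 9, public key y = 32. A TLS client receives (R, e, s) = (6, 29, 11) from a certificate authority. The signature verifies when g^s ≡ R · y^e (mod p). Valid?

no

g^s mod p:
9^2 = 81 ≡ 40
9^4 ≡ 40^2 = 1600 ≡ 1
9^8 ≡ 1^2 = 1
11 = 8 + 2 + 1, so 9^11 ≡ 1·40·9 ≡ 32 (mod 41)
R · y^e mod p:
32^2 = 1024 ≡ 40
32^4 ≡ 40^2 = 1600 ≡ 1
32^8 ≡ 1^2 = 1
32^16 ≡ 1^2 = 1
29 = 16 + 8 + 4 + 1, so 32^29 ≡ 1·1·1·32 ≡ 32 (mod 41)
6·32 = 192 ≡ 28 (mod 41)
32 ≠ 28; the check fails.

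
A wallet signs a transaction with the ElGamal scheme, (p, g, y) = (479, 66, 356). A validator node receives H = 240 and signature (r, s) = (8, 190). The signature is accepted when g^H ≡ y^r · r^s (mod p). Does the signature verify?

Left side g^H mod p:
66^2 = 4356 ≡ 45
66^4 ≡ 45^2 = 2025 ≡ 109
66^8 ≡ 109^2 = 11881 ≡ 385
66^16 ≡ 385^2 = 148225 ≡ 214
66^32 ≡ 214^2 = 45796 ≡ 291
66^64 ≡ 291^2 = 84681 ≡ 377
66^128 ≡ 377^2 = 142129 ≡ 345
240 = 128 + 64 + 32 + 16, so 66^240 ≡ 345·377·291·214 ≡ 66 (mod 479)
Right side y^r · r^s mod p:
356^2 = 126736 ≡ 280
356^4 ≡ 280^2 = 78400 ≡ 323
356^8 ≡ 323^2 = 104329 ≡ 386
8^2 = 64
8^4 ≡ 64^2 = 4096 ≡ 264
8^8 ≡ 264^2 = 69696 ≡ 241
8^16 ≡ 241^2 = 58081 ≡ 122
8^32 ≡ 122^2 = 14884 ≡ 35
8^64 ≡ 35^2 = 1225 ≡ 267
8^128 ≡ 267^2 = 71289 ≡ 397
190 = 128 + 32 + 16 + 8 + 4 + 2, so 8^190 ≡ 397·35·122·241·264·64 ≡ 92 (mod 479)
386·92 = 35512 ≡ 66 (mod 479)
66 ≡ 66 (mod 479), so the signature is genuine.

verifies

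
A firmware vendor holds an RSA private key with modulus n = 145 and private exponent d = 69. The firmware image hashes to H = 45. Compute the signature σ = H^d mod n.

20

H^2 ≡ 45^2 = 2025 ≡ 140
H^4 ≡ 140^2 = 19600 ≡ 25
H^8 ≡ 25^2 = 625 ≡ 45
H^16 ≡ 45^2 = 2025 ≡ 140
H^32 ≡ 140^2 = 19600 ≡ 25
H^64 ≡ 25^2 = 625 ≡ 45
69 = 64 + 4 + 1, so H^69 ≡ 45·25·45 ≡ 20 (mod 145)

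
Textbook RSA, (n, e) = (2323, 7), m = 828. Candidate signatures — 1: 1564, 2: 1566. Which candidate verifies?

1

Candidate 1: 1564^2 = 2446096 ≡ 2300; 1564^4 ≡ 2300^2 = 5290000 ≡ 529; 7 = 4 + 2 + 1, so 1564^7 ≡ 529·2300·1564 ≡ 828 (mod 2323)
  → matches m = 828
Candidate 2: 1566^2 = 2452356 ≡ 1591; 1566^4 ≡ 1591^2 = 2531281 ≡ 1534; 7 = 4 + 2 + 1, so 1566^7 ≡ 1534·1591·1566 ≡ 1025 (mod 2323)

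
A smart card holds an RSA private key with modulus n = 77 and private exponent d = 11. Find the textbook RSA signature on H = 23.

Squares mod 77: H^1≡23, H^2≡67, H^4≡23, H^8≡67
11 = 8 + 2 + 1, so H^11 ≡ 67·67·23 ≡ 67 (mod 77)

67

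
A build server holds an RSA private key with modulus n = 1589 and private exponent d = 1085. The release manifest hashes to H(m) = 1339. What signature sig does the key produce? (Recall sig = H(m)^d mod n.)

1397

(H(m))^2 ≡ 1339^2 = 1792921 ≡ 529
(H(m))^4 ≡ 529^2 = 279841 ≡ 177
(H(m))^8 ≡ 177^2 = 31329 ≡ 1138
(H(m))^16 ≡ 1138^2 = 1295044 ≡ 9
(H(m))^32 ≡ 9^2 = 81
(H(m))^64 ≡ 81^2 = 6561 ≡ 205
(H(m))^128 ≡ 205^2 = 42025 ≡ 711
(H(m))^256 ≡ 711^2 = 505521 ≡ 219
(H(m))^512 ≡ 219^2 = 47961 ≡ 291
(H(m))^1024 ≡ 291^2 = 84681 ≡ 464
1085 = 1024 + 32 + 16 + 8 + 4 + 1, so (H(m))^1085 ≡ 464·81·9·1138·177·1339 ≡ 1397 (mod 1589)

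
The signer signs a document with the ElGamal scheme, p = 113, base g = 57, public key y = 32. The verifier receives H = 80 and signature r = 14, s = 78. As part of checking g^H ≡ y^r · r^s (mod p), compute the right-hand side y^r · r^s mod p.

16

32^2 = 1024 ≡ 7
32^4 ≡ 7^2 = 49
32^8 ≡ 49^2 = 2401 ≡ 28
14 = 8 + 4 + 2, so 32^14 ≡ 28·49·7 ≡ 112 (mod 113)
14^2 = 196 ≡ 83
14^4 ≡ 83^2 = 6889 ≡ 109
14^8 ≡ 109^2 = 11881 ≡ 16
14^16 ≡ 16^2 = 256 ≡ 30
14^32 ≡ 30^2 = 900 ≡ 109
14^64 ≡ 109^2 = 11881 ≡ 16
78 = 64 + 8 + 4 + 2, so 14^78 ≡ 16·16·109·83 ≡ 97 (mod 113)
y^r · r^s ≡ 112·97 = 10864 ≡ 16 (mod 113)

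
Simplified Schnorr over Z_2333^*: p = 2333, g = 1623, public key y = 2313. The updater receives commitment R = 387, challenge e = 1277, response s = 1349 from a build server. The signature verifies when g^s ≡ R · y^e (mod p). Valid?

g^s mod p:
1623^2 = 2634129 ≡ 172
1623^4 ≡ 172^2 = 29584 ≡ 1588
1623^8 ≡ 1588^2 = 2521744 ≡ 2104
1623^16 ≡ 2104^2 = 4426816 ≡ 1115
1623^32 ≡ 1115^2 = 1243225 ≡ 2069
1623^64 ≡ 2069^2 = 4280761 ≡ 2039
1623^128 ≡ 2039^2 = 4157521 ≡ 115
1623^256 ≡ 115^2 = 13225 ≡ 1560
1623^512 ≡ 1560^2 = 2433600 ≡ 281
1623^1024 ≡ 281^2 = 78961 ≡ 1972
1349 = 1024 + 256 + 64 + 4 + 1, so 1623^1349 ≡ 1972·1560·2039·1588·1623 ≡ 1800 (mod 2333)
R · y^e mod p:
2313^2 = 5349969 ≡ 400
2313^4 ≡ 400^2 = 160000 ≡ 1356
2313^8 ≡ 1356^2 = 1838736 ≡ 332
2313^16 ≡ 332^2 = 110224 ≡ 573
2313^32 ≡ 573^2 = 328329 ≡ 1709
2313^64 ≡ 1709^2 = 2920681 ≡ 2098
2313^128 ≡ 2098^2 = 4401604 ≡ 1566
2313^256 ≡ 1566^2 = 2452356 ≡ 373
2313^512 ≡ 373^2 = 139129 ≡ 1482
2313^1024 ≡ 1482^2 = 2196324 ≡ 971
1277 = 1024 + 128 + 64 + 32 + 16 + 8 + 4 + 1, so 2313^1277 ≡ 971·1566·2098·1709·573·332·1356·2313 ≡ 1836 (mod 2333)
387·1836 = 710532 ≡ 1300 (mod 2333)
1800 ≠ 1300; the check fails.

no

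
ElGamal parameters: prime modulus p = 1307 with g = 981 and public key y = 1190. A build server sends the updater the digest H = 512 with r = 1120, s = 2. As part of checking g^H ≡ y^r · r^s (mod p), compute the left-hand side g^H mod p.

207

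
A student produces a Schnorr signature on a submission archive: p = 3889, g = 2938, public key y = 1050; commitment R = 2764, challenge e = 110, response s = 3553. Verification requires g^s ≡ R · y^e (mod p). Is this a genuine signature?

genuine

g^s mod p:
Squares mod 3889: 2938^1≡2938, 2938^2≡2153, 2938^4≡3610, 2938^8≡61, 2938^16≡3721, 2938^32≡1001, 2938^64≡2528, 2938^128≡1157, 2938^256≡833, 2938^512≡1647, 2938^1024≡1976, 2938^2048≡20
3553 = 2048 + 1024 + 256 + 128 + 64 + 32 + 1, so 2938^3553 ≡ 20·1976·833·1157·2528·1001·2938 ≡ 2487 (mod 3889)
R · y^e mod p:
Squares mod 3889: 1050^1≡1050, 1050^2≡1913, 1050^4≡20, 1050^8≡400, 1050^16≡551, 1050^32≡259, 1050^64≡968
110 = 64 + 32 + 8 + 4 + 2, so 1050^110 ≡ 968·259·400·20·1913 ≡ 2186 (mod 3889)
2764·2186 = 6042104 ≡ 2487 (mod 3889)
2487 ≡ 2487 (mod 3889); signature holds.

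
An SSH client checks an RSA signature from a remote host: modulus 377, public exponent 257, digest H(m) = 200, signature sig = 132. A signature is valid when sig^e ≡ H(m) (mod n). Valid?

sig^2 ≡ 132^2 = 17424 ≡ 82
sig^4 ≡ 82^2 = 6724 ≡ 315
sig^8 ≡ 315^2 = 99225 ≡ 74
sig^16 ≡ 74^2 = 5476 ≡ 198
sig^32 ≡ 198^2 = 39204 ≡ 373
sig^64 ≡ 373^2 = 139129 ≡ 16
sig^128 ≡ 16^2 = 256
sig^256 ≡ 256^2 = 65536 ≡ 315
257 = 256 + 1, so sig^257 ≡ 315·132 ≡ 110 (mod 377)
sig^257 mod 377 = 110, but H(m) = 200.

no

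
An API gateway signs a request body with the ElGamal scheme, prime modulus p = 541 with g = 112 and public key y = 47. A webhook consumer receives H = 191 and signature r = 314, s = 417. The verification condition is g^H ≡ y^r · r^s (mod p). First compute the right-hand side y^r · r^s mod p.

Squares mod 541: 47^1≡47, 47^2≡45, 47^4≡402, 47^8≡386, 47^16≡221, 47^32≡151, 47^64≡79, 47^128≡290, 47^256≡245
314 = 256 + 32 + 16 + 8 + 2, so 47^314 ≡ 245·151·221·386·45 ≡ 262 (mod 541)
Squares mod 541: 314^1≡314, 314^2≡134, 314^4≡103, 314^8≡330, 314^16≡159, 314^32≡395, 314^64≡217, 314^128≡22, 314^256≡484
417 = 256 + 128 + 32 + 1, so 314^417 ≡ 484·22·395·314 ≡ 93 (mod 541)
y^r · r^s ≡ 262·93 = 24366 ≡ 21 (mod 541)

21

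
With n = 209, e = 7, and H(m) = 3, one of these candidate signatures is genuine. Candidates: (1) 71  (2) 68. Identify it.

Candidate 1: Squares mod 209: 71^1≡71, 71^2≡25, 71^4≡207; 7 = 4 + 2 + 1, so 71^7 ≡ 207·25·71 ≡ 3 (mod 209)
  → matches H(m) = 3
Candidate 2: Squares mod 209: 68^1≡68, 68^2≡26, 68^4≡49; 7 = 4 + 2 + 1, so 68^7 ≡ 49·26·68 ≡ 106 (mod 209)

1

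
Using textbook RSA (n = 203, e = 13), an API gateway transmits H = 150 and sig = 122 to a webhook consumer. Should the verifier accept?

accept

sig^2 ≡ 122^2 = 14884 ≡ 65
sig^4 ≡ 65^2 = 4225 ≡ 165
sig^8 ≡ 165^2 = 27225 ≡ 23
13 = 8 + 4 + 1, so sig^13 ≡ 23·165·122 ≡ 150 (mod 203)
Since 150 equals the digest 150, verification succeeds.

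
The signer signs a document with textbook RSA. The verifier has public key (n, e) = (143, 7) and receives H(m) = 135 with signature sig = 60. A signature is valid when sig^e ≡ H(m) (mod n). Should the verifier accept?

accept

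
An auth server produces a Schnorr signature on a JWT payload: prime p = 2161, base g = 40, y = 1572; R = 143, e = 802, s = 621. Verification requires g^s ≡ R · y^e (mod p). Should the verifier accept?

accept

g^s mod p:
40^2 = 1600
40^4 ≡ 1600^2 = 2560000 ≡ 1376
40^8 ≡ 1376^2 = 1893376 ≡ 340
40^16 ≡ 340^2 = 115600 ≡ 1067
40^32 ≡ 1067^2 = 1138489 ≡ 1803
40^64 ≡ 1803^2 = 3250809 ≡ 665
40^128 ≡ 665^2 = 442225 ≡ 1381
40^256 ≡ 1381^2 = 1907161 ≡ 1159
40^512 ≡ 1159^2 = 1343281 ≡ 1300
621 = 512 + 64 + 32 + 8 + 4 + 1, so 40^621 ≡ 1300·665·1803·340·1376·40 ≡ 1787 (mod 2161)
R · y^e mod p:
1572^2 = 2471184 ≡ 1161
1572^4 ≡ 1161^2 = 1347921 ≡ 1618
1572^8 ≡ 1618^2 = 2617924 ≡ 953
1572^16 ≡ 953^2 = 908209 ≡ 589
1572^32 ≡ 589^2 = 346921 ≡ 1161
1572^64 ≡ 1161^2 = 1347921 ≡ 1618
1572^128 ≡ 1618^2 = 2617924 ≡ 953
1572^256 ≡ 953^2 = 908209 ≡ 589
1572^512 ≡ 589^2 = 346921 ≡ 1161
802 = 512 + 256 + 32 + 2, so 1572^802 ≡ 1161·589·1161·1161 ≡ 1161 (mod 2161)
143·1161 = 166023 ≡ 1787 (mod 2161)
1787 ≡ 1787 (mod 2161); signature holds.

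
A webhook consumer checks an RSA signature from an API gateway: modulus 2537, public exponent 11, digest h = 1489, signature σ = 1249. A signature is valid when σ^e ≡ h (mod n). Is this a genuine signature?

Squares mod 2537: σ^1≡1249, σ^2≡2283, σ^4≡1091, σ^8≡428
11 = 8 + 2 + 1, so σ^11 ≡ 428·2283·1249 ≡ 1489 (mod 2537)
Since 1489 equals the digest 1489, verification succeeds.

genuine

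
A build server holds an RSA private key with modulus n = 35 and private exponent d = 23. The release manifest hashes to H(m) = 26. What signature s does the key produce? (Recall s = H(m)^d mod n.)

(H(m))^2 ≡ 26^2 = 676 ≡ 11
(H(m))^4 ≡ 11^2 = 121 ≡ 16
(H(m))^8 ≡ 16^2 = 256 ≡ 11
(H(m))^16 ≡ 11^2 = 121 ≡ 16
23 = 16 + 4 + 2 + 1, so (H(m))^23 ≡ 16·16·11·26 ≡ 31 (mod 35)

31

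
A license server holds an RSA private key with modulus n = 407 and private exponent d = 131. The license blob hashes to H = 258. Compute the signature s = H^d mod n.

H^2 ≡ 258^2 = 66564 ≡ 223
H^4 ≡ 223^2 = 49729 ≡ 75
H^8 ≡ 75^2 = 5625 ≡ 334
H^16 ≡ 334^2 = 111556 ≡ 38
H^32 ≡ 38^2 = 1444 ≡ 223
H^64 ≡ 223^2 = 49729 ≡ 75
H^128 ≡ 75^2 = 5625 ≡ 334
131 = 128 + 2 + 1, so H^131 ≡ 334·223·258 ≡ 258 (mod 407)

258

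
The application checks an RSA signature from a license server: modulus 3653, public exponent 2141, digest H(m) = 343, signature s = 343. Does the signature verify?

verifies

s^2 ≡ 343^2 = 117649 ≡ 753
s^4 ≡ 753^2 = 567009 ≡ 794
s^8 ≡ 794^2 = 630436 ≡ 2120
s^16 ≡ 2120^2 = 4494400 ≡ 1210
s^32 ≡ 1210^2 = 1464100 ≡ 2900
s^64 ≡ 2900^2 = 8410000 ≡ 794
s^128 ≡ 794^2 = 630436 ≡ 2120
s^256 ≡ 2120^2 = 4494400 ≡ 1210
s^512 ≡ 1210^2 = 1464100 ≡ 2900
s^1024 ≡ 2900^2 = 8410000 ≡ 794
s^2048 ≡ 794^2 = 630436 ≡ 2120
2141 = 2048 + 64 + 16 + 8 + 4 + 1, so s^2141 ≡ 2120·794·1210·2120·794·343 ≡ 343 (mod 3653)
s^2141 mod 3653 = 343 matches H(m).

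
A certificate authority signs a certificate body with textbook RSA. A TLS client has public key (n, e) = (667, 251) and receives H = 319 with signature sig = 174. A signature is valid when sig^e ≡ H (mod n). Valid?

no

sig^251 mod 667 = 348
348 ≠ 319, so verification fails.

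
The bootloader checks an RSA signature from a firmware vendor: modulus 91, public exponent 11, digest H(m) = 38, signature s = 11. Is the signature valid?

s^2 ≡ 11^2 = 121 ≡ 30
s^4 ≡ 30^2 = 900 ≡ 81
s^8 ≡ 81^2 = 6561 ≡ 9
11 = 8 + 2 + 1, so s^11 ≡ 9·30·11 ≡ 58 (mod 91)
s^11 mod 91 = 58, but H(m) = 38.

invalid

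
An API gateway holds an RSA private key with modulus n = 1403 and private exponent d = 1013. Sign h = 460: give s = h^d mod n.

1334

h^2 ≡ 460^2 = 211600 ≡ 1150
h^4 ≡ 1150^2 = 1322500 ≡ 874
h^8 ≡ 874^2 = 763876 ≡ 644
h^16 ≡ 644^2 = 414736 ≡ 851
h^32 ≡ 851^2 = 724201 ≡ 253
h^64 ≡ 253^2 = 64009 ≡ 874
h^128 ≡ 874^2 = 763876 ≡ 644
h^256 ≡ 644^2 = 414736 ≡ 851
h^512 ≡ 851^2 = 724201 ≡ 253
1013 = 512 + 256 + 128 + 64 + 32 + 16 + 4 + 1, so h^1013 ≡ 253·851·644·874·253·851·874·460 ≡ 1334 (mod 1403)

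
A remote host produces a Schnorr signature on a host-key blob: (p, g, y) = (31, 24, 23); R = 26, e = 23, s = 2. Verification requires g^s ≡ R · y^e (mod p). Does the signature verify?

g^s mod p:
24^2 mod 31 = 18
R · y^e mod p:
23^23 mod 31 = 15
26·15 = 390 ≡ 18 (mod 31)
18 ≡ 18 (mod 31); signature holds.

verifies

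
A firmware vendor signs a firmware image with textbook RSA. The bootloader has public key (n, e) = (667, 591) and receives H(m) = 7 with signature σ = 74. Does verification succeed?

σ^2 ≡ 74^2 = 5476 ≡ 140
σ^4 ≡ 140^2 = 19600 ≡ 257
σ^8 ≡ 257^2 = 66049 ≡ 16
σ^16 ≡ 16^2 = 256
σ^32 ≡ 256^2 = 65536 ≡ 170
σ^64 ≡ 170^2 = 28900 ≡ 219
σ^128 ≡ 219^2 = 47961 ≡ 604
σ^256 ≡ 604^2 = 364816 ≡ 634
σ^512 ≡ 634^2 = 401956 ≡ 422
591 = 512 + 64 + 8 + 4 + 2 + 1, so σ^591 ≡ 422·219·16·257·140·74 ≡ 7 (mod 667)
σ^591 mod 667 = 7 matches H(m).

passes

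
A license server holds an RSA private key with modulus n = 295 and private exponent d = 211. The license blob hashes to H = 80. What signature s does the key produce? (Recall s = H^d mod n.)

230

H^2 ≡ 80^2 = 6400 ≡ 205
H^4 ≡ 205^2 = 42025 ≡ 135
H^8 ≡ 135^2 = 18225 ≡ 230
H^16 ≡ 230^2 = 52900 ≡ 95
H^32 ≡ 95^2 = 9025 ≡ 175
H^64 ≡ 175^2 = 30625 ≡ 240
H^128 ≡ 240^2 = 57600 ≡ 75
211 = 128 + 64 + 16 + 2 + 1, so H^211 ≡ 75·240·95·205·80 ≡ 230 (mod 295)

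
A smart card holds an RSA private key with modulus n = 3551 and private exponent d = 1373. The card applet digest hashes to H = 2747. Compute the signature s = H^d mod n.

1340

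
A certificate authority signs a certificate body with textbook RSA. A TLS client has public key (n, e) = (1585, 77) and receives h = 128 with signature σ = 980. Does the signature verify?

does not verify

σ^2 ≡ 980^2 = 960400 ≡ 1475
σ^4 ≡ 1475^2 = 2175625 ≡ 1005
σ^8 ≡ 1005^2 = 1010025 ≡ 380
σ^16 ≡ 380^2 = 144400 ≡ 165
σ^32 ≡ 165^2 = 27225 ≡ 280
σ^64 ≡ 280^2 = 78400 ≡ 735
77 = 64 + 8 + 4 + 1, so σ^77 ≡ 735·380·1005·980 ≡ 1465 (mod 1585)
1465 ≠ 128, so verification fails.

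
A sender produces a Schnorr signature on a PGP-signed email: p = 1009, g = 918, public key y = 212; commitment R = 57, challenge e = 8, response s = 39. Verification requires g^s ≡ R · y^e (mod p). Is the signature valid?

g^s mod p:
918^2 = 842724 ≡ 209
918^4 ≡ 209^2 = 43681 ≡ 294
918^8 ≡ 294^2 = 86436 ≡ 671
918^16 ≡ 671^2 = 450241 ≡ 227
918^32 ≡ 227^2 = 51529 ≡ 70
39 = 32 + 4 + 2 + 1, so 918^39 ≡ 70·294·209·918 ≡ 260 (mod 1009)
R · y^e mod p:
212^2 = 44944 ≡ 548
212^4 ≡ 548^2 = 300304 ≡ 631
212^8 ≡ 631^2 = 398161 ≡ 615
57·615 = 35055 ≡ 749 (mod 1009)
260 ≠ 749; the check fails.

invalid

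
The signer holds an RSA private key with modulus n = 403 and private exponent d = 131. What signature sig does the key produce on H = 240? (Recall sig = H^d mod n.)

271

H^2 ≡ 240^2 = 57600 ≡ 374
H^4 ≡ 374^2 = 139876 ≡ 35
H^8 ≡ 35^2 = 1225 ≡ 16
H^16 ≡ 16^2 = 256
H^32 ≡ 256^2 = 65536 ≡ 250
H^64 ≡ 250^2 = 62500 ≡ 35
H^128 ≡ 35^2 = 1225 ≡ 16
131 = 128 + 2 + 1, so H^131 ≡ 16·374·240 ≡ 271 (mod 403)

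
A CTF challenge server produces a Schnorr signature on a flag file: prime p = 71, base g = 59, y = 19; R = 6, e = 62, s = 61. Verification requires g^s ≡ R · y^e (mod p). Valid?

no

g^s mod p:
59^2 = 3481 ≡ 2
59^4 ≡ 2^2 = 4
59^8 ≡ 4^2 = 16
59^16 ≡ 16^2 = 256 ≡ 43
59^32 ≡ 43^2 = 1849 ≡ 3
61 = 32 + 16 + 8 + 4 + 1, so 59^61 ≡ 3·43·16·4·59 ≡ 44 (mod 71)
R · y^e mod p:
19^2 = 361 ≡ 6
19^4 ≡ 6^2 = 36
19^8 ≡ 36^2 = 1296 ≡ 18
19^16 ≡ 18^2 = 324 ≡ 40
19^32 ≡ 40^2 = 1600 ≡ 38
62 = 32 + 16 + 8 + 4 + 2, so 19^62 ≡ 38·40·18·36·6 ≡ 4 (mod 71)
6·4 = 24 ≡ 24 (mod 71)
44 ≠ 24; the check fails.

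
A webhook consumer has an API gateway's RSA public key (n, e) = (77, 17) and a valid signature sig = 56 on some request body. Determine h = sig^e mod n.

56

sig^2 ≡ 56^2 = 3136 ≡ 56
sig^4 ≡ 56^2 = 3136 ≡ 56
sig^8 ≡ 56^2 = 3136 ≡ 56
sig^16 ≡ 56^2 = 3136 ≡ 56
17 = 16 + 1, so sig^17 ≡ 56·56 ≡ 56 (mod 77)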